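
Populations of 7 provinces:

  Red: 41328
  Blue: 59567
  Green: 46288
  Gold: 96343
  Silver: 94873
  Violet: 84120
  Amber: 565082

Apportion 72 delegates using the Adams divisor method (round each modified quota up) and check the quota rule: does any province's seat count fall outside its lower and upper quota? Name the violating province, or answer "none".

Standard quotas: Red 3.013, Blue 4.343, Green 3.375, Gold 7.024, Silver 6.917, Violet 6.133, Amber 41.197.
Adams allocation: Red 3, Blue 5, Green 4, Gold 7, Silver 7, Violet 6, Amber 40.
Amber has quota 41.197 (lower 41, upper 42) but receives 40 — outside the quota interval.

Amber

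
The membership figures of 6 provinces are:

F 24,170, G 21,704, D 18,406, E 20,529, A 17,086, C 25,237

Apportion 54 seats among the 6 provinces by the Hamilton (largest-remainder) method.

F 10; G 9; D 8; E 9; A 7; C 11

Total 127132; standard divisor 127132/54 ≈ 2354.296.
Standard quotas: F 10.2663, G 9.2189, D 7.8180, E 8.7198, A 7.2574, C 10.7196.
Lower quotas: F 10, G 9, D 7, E 8, A 7, C 10 (sum 51, leaving 3 seats).
Remainders in descending order: D 0.8180, E 0.7198, C 0.7196, F 0.2663, A 0.2574, G 0.2189.
The surplus seats go to D, E, C.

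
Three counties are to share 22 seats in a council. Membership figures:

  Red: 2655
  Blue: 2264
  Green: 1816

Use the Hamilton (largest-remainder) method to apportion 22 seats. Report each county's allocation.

Red=9, Blue=7, Green=6

The standard divisor is 6735/22 ≈ 306.136.
Standard quotas: Red 8.673, Blue 7.395, Green 5.932.
Lower quotas: Red 8, Blue 7, Green 5 (sum 20, leaving 2 seats).
Remainders in descending order: Green 0.932, Red 0.673, Blue 0.395.
Largest remainders: Green, Red receive the extra seats.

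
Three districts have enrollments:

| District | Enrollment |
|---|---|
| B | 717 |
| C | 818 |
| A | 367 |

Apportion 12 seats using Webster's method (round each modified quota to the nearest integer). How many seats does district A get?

2

Standard divisor 1902/12 ≈ 158.5; standard quotas: B 4.524, C 5.161, A 2.315.
Rounding to the nearest integer gives B 5, C 5, A 2 — total 12, matching the house size, so no adjustment is needed.
A receives 2.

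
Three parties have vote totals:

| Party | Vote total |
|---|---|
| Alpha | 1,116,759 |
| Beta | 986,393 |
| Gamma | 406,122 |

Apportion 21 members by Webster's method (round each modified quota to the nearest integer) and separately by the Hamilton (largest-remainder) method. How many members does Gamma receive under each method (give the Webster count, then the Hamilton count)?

Webster: Alpha 10, Beta 8, Gamma 3.
Hamilton: Alpha 9, Beta 8, Gamma 4.
Gamma gets 3 under Webster and 4 under Hamilton.

3 and 4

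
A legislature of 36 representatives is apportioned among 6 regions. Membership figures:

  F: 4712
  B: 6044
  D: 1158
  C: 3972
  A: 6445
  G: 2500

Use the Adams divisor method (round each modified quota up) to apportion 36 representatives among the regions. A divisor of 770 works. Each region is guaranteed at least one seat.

F 7; B 8; D 2; C 6; A 9; G 4

With modified divisor 770: modified quotas F 6.119, B 7.849, D 1.504, C 5.158, A 8.370, G 3.247.
Rounding up: F 7, B 8, D 2, C 6, A 9, G 4 (total 36).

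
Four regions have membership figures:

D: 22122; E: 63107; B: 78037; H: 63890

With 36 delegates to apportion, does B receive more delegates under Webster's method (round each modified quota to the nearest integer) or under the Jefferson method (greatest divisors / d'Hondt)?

Webster: D 4, E 10, B 12, H 10.
Jefferson: D 3, E 10, B 13, H 10.
B gets 12 under Webster and 13 under Jefferson.

Jefferson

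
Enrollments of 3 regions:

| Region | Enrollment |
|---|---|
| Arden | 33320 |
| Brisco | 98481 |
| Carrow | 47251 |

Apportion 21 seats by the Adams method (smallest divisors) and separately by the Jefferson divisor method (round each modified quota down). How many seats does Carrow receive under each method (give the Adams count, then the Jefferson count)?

Adams: Arden 4, Brisco 11, Carrow 6.
Jefferson: Arden 4, Brisco 12, Carrow 5.
Carrow gets 6 under Adams and 5 under Jefferson.

6 and 5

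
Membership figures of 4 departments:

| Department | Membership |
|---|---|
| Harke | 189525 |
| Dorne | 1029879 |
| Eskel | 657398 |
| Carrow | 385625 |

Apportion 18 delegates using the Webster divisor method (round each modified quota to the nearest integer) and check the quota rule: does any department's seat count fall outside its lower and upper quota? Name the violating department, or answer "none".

none

Standard quotas: Harke 1.508, Dorne 8.194, Eskel 5.230, Carrow 3.068.
Webster allocation: Harke 2, Dorne 8, Eskel 5, Carrow 3.
Every allocation lies between the lower and upper quota.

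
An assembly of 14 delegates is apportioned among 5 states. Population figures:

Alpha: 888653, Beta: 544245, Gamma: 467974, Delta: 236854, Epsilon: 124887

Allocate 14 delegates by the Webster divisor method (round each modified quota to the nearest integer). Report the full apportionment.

Alpha: 6, Beta: 3, Gamma: 3, Delta: 1, Epsilon: 1

Standard divisor 2262613/14 ≈ 161615.214; standard quotas: Alpha 5.499, Beta 3.368, Gamma 2.896, Delta 1.466, Epsilon 0.773.
Rounding to the nearest integer gives 5, 3, 3, 1, 1 = 13 seats, so the divisor must be adjusted.
With modified divisor 160472: modified quotas Alpha 5.538, Beta 3.392, Gamma 2.916, Delta 1.476, Epsilon 0.778.
Rounding to the nearest integer: Alpha 6, Beta 3, Gamma 3, Delta 1, Epsilon 1 (total 14).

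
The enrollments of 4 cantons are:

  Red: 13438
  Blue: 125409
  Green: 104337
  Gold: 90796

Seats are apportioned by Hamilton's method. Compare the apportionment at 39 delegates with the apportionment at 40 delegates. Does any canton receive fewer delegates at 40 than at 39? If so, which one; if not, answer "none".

At 39 seats: Red 1, Blue 15, Green 12, Gold 11.
At 40 seats: Red 2, Blue 15, Green 12, Gold 11.
No canton's allocation decreased.

none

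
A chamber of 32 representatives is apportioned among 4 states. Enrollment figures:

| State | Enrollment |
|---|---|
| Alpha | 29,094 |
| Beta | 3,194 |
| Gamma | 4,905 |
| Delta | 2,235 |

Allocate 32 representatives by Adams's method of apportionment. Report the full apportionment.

Standard divisor 39428/32 ≈ 1232.125; standard quotas: Alpha 23.613, Beta 2.592, Gamma 3.981, Delta 1.814.
Rounding up gives 24, 3, 4, 2 = 33 seats, so the divisor must be adjusted.
With modified divisor 1300: modified quotas Alpha 22.380, Beta 2.457, Gamma 3.773, Delta 1.719.
Rounding up: Alpha 23, Beta 3, Gamma 4, Delta 2 (total 32).

Alpha=23, Beta=3, Gamma=4, Delta=2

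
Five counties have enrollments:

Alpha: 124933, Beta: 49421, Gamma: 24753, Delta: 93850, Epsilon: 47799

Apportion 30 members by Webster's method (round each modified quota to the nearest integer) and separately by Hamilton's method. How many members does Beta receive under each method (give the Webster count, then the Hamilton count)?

Webster: Alpha 11, Beta 4, Gamma 2, Delta 9, Epsilon 4.
Hamilton: Alpha 11, Beta 5, Gamma 2, Delta 8, Epsilon 4.
Beta gets 4 under Webster and 5 under Hamilton.

4 and 5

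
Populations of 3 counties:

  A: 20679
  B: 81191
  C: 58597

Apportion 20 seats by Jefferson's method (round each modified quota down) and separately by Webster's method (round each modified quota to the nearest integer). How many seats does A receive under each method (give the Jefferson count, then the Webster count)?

2 and 3

Jefferson: A 2, B 11, C 7.
Webster: A 3, B 10, C 7.
A gets 2 under Jefferson and 3 under Webster.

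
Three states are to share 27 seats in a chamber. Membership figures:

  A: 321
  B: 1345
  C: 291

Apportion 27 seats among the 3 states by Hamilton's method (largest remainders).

Total 1957; standard divisor 1957/27 ≈ 72.481.
Standard quotas: A 4.429, B 18.556, C 4.015.
Lower quotas: A 4, B 18, C 4 (sum 26, leaving 1 seat).
Remainders in descending order: B 0.556, A 0.429, C 0.015.
Largest remainder: B receives the extra seat.

A 4, B 19, C 4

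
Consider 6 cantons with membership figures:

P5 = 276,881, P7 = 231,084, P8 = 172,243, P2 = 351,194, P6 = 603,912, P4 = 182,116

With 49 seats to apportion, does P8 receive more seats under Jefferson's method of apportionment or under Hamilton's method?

Hamilton

Jefferson: P5 7, P7 6, P8 4, P2 10, P6 17, P4 5.
Hamilton: P5 7, P7 6, P8 5, P2 10, P6 16, P4 5.
P8 gets 4 under Jefferson and 5 under Hamilton.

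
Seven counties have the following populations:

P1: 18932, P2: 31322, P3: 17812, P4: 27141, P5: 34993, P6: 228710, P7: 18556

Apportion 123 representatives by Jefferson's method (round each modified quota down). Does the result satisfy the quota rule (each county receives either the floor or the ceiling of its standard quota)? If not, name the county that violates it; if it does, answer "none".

Standard quotas: P1 6.169, P2 10.206, P3 5.804, P4 8.844, P5 11.403, P6 74.527, P7 6.047.
Jefferson allocation: P1 6, P2 10, P3 5, P4 9, P5 11, P6 76, P7 6.
P6 has quota 74.527 (lower 74, upper 75) but receives 76 — outside the quota interval.

P6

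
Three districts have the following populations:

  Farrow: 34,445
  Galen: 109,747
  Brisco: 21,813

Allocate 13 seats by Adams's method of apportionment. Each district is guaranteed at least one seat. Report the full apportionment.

Standard divisor 166005/13 ≈ 12769.615; standard quotas: Farrow 2.697, Galen 8.594, Brisco 1.708.
Rounding up gives 3, 9, 2 = 14 seats, so the divisor must be adjusted.
With modified divisor 14700: modified quotas Farrow 2.343, Galen 7.466, Brisco 1.484.
Rounding up: Farrow 3, Galen 8, Brisco 2 (total 13).

Farrow 3; Galen 8; Brisco 2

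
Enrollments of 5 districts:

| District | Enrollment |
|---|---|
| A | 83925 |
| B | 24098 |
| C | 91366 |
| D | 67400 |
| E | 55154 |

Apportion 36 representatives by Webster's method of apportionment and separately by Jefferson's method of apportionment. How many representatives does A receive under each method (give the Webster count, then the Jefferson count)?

9 and 10

Webster: A 9, B 3, C 10, D 8, E 6.
Jefferson: A 10, B 2, C 10, D 8, E 6.
A gets 9 under Webster and 10 under Jefferson.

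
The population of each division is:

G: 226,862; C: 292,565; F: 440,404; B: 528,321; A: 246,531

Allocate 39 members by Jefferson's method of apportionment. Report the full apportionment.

G=5, C=7, F=10, B=12, A=5

Standard divisor 1734683/39 ≈ 44479.051; standard quotas: G 5.100, C 6.578, F 9.901, B 11.878, A 5.543.
Rounding down gives 5, 6, 9, 11, 5 = 36 seats, so the divisor must be adjusted.
With modified divisor 41400: modified quotas G 5.480, C 7.067, F 10.638, B 12.761, A 5.955.
Rounding down: G 5, C 7, F 10, B 12, A 5 (total 39).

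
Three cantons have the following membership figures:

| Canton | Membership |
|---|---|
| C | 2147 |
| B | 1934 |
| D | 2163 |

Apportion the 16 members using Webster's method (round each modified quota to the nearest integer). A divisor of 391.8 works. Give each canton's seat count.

C 5; B 5; D 6

With modified divisor 391.8: modified quotas C 5.480, B 4.936, D 5.521.
Rounding to the nearest integer: C 5, B 5, D 6 (total 16).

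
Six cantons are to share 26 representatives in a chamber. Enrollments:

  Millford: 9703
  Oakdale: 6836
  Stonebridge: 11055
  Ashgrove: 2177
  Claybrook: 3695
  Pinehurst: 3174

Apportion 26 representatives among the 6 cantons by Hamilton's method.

Total 36640; standard divisor 36640/26 ≈ 1409.231.
Standard quotas: Millford 6.8853, Oakdale 4.8509, Stonebridge 7.8447, Ashgrove 1.5448, Claybrook 2.6220, Pinehurst 2.2523.
Lower quotas: Millford 6, Oakdale 4, Stonebridge 7, Ashgrove 1, Claybrook 2, Pinehurst 2 (sum 22, leaving 4 seats).
Remainders in descending order: Millford 0.8853, Oakdale 0.8509, Stonebridge 0.8447, Claybrook 0.6220, Ashgrove 0.5448, Pinehurst 0.2523.
Largest remainders: Millford, Oakdale, Stonebridge, Claybrook receive the extra seats.

Millford=7; Oakdale=5; Stonebridge=8; Ashgrove=1; Claybrook=3; Pinehurst=2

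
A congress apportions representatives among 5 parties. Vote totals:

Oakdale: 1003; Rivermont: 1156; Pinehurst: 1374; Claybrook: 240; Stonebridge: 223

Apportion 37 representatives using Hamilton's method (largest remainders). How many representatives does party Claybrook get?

2

Total 3996; standard divisor 3996/37 = 108.
Standard quotas: Oakdale 9.287, Rivermont 10.704, Pinehurst 12.722, Claybrook 2.222, Stonebridge 2.065.
Lower quotas: Oakdale 9, Rivermont 10, Pinehurst 12, Claybrook 2, Stonebridge 2 (sum 35, leaving 2 seats).
Remainders in descending order: Pinehurst 0.722, Rivermont 0.704, Oakdale 0.287, Claybrook 0.222, Stonebridge 0.065.
Largest remainders: Pinehurst, Rivermont receive the extra seats.
Claybrook receives 2.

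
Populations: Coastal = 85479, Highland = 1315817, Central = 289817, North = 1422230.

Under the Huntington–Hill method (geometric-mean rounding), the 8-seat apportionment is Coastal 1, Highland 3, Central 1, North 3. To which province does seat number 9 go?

North

Priority for the next seat is population ÷ (√(s·(s+1))).
Priorities: Coastal 60442.781, Highland 379843.650, Central 204931.566, North 410562.437.
Highest priority: North.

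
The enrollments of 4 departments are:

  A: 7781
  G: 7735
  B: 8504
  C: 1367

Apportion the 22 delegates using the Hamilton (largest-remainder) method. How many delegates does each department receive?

Standard divisor: 25387 ÷ 22 ≈ 1153.955.
Standard quotas: A 6.7429, G 6.7030, B 7.3694, C 1.1846.
Lower quotas: A 6, G 6, B 7, C 1 (sum 20, leaving 2 seats).
Remainders in descending order: A 0.7429, G 0.7030, B 0.3694, C 0.1846.
The surplus seats go to A, G.

A 7, G 7, B 7, C 1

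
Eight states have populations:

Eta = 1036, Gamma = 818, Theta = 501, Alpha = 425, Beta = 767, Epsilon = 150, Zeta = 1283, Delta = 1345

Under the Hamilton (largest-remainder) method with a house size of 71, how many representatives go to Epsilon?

2

Total 6325; standard divisor 6325/71 ≈ 89.085.
Standard quotas: Eta 11.629, Gamma 9.182, Theta 5.624, Alpha 4.771, Beta 8.610, Epsilon 1.684, Zeta 14.402, Delta 15.098.
Lower quotas: Eta 11, Gamma 9, Theta 5, Alpha 4, Beta 8, Epsilon 1, Zeta 14, Delta 15 (sum 67, leaving 4 seats).
Remainders in descending order: Alpha 0.771, Epsilon 0.684, Eta 0.629, Theta 0.624, Beta 0.610, Zeta 0.402, Gamma 0.182, Delta 0.098.
The surplus seats go to Alpha, Epsilon, Eta, Theta.
Epsilon receives 2.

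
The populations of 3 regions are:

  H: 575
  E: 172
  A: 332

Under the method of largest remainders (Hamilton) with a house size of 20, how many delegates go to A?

6

The standard divisor is 1079/20 ≈ 53.95.
Standard quotas: H 10.658, E 3.188, A 6.154.
Lower quotas: H 10, E 3, A 6 (sum 19, leaving 1 seat).
Remainders in descending order: H 0.658, E 0.188, A 0.154.
The surplus seat goes to H.
A receives 6.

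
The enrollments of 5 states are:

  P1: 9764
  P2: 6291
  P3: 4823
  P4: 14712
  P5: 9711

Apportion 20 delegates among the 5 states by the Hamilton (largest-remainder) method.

P1 4, P2 3, P3 2, P4 7, P5 4

Total 45301; standard divisor 45301/20 ≈ 2265.05.
Standard quotas: P1 4.3107, P2 2.7774, P3 2.1293, P4 6.4952, P5 4.2873.
Lower quotas: P1 4, P2 2, P3 2, P4 6, P5 4 (sum 18, leaving 2 seats).
Remainders in descending order: P2 0.7774, P4 0.4952, P1 0.3107, P5 0.2873, P3 0.1293.
Largest remainders: P2, P4 receive the extra seats.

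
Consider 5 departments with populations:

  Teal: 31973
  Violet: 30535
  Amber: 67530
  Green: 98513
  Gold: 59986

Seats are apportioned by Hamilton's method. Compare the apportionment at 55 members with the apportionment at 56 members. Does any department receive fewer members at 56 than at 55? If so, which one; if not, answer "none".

At 55 seats: Teal 6, Violet 6, Amber 13, Green 19, Gold 11.
At 56 seats: Teal 6, Violet 6, Amber 13, Green 19, Gold 12.
No department's allocation decreased.

none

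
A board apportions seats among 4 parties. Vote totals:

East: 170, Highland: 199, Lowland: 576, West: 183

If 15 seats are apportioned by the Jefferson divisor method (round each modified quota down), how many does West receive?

Standard divisor 1128/15 ≈ 75.2; standard quotas: East 2.261, Highland 2.646, Lowland 7.660, West 2.434.
Rounding down gives 2, 2, 7, 2 = 13 seats, so the divisor must be adjusted.
With modified divisor 65: modified quotas East 2.615, Highland 3.062, Lowland 8.862, West 2.815.
Rounding down: East 2, Highland 3, Lowland 8, West 2 (total 15).
West receives 2.

2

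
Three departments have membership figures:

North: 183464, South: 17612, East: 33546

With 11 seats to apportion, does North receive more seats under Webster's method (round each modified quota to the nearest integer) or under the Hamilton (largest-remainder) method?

Webster: North 8, South 1, East 2.
Hamilton: North 9, South 1, East 1.
North gets 8 under Webster and 9 under Hamilton.

Hamilton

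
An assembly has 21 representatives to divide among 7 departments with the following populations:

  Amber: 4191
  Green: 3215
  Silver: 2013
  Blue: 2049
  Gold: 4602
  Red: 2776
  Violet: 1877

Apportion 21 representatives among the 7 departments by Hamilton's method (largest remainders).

The standard divisor is 20723/21 ≈ 986.81.
Standard quotas: Amber 4.247, Green 3.258, Silver 2.040, Blue 2.076, Gold 4.664, Red 2.813, Violet 1.902.
Lower quotas: Amber 4, Green 3, Silver 2, Blue 2, Gold 4, Red 2, Violet 1 (sum 18, leaving 3 seats).
Remainders in descending order: Violet 0.902, Red 0.813, Gold 0.664, Green 0.258, Amber 0.247, Blue 0.076, Silver 0.040.
Largest remainders: Violet, Red, Gold receive the extra seats.

Amber 4; Green 3; Silver 2; Blue 2; Gold 5; Red 3; Violet 2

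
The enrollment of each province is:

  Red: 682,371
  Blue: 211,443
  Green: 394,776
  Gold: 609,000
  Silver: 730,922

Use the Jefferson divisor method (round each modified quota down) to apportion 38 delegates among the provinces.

Standard divisor 2628512/38 ≈ 69171.368; standard quotas: Red 9.865, Blue 3.057, Green 5.707, Gold 8.804, Silver 10.567.
Rounding down gives 9, 3, 5, 8, 10 = 35 seats, so the divisor must be adjusted.
With modified divisor 66100: modified quotas Red 10.323, Blue 3.199, Green 5.972, Gold 9.213, Silver 11.058.
Rounding down: Red 10, Blue 3, Green 5, Gold 9, Silver 11 (total 38).

Red: 10; Blue: 3; Green: 5; Gold: 9; Silver: 11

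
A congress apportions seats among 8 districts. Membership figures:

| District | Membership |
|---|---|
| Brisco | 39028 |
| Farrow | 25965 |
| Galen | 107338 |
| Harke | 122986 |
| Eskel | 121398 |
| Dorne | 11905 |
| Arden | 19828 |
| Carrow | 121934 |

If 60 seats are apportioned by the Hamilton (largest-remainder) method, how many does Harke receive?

13

The standard divisor is 570382/60 ≈ 9506.367.
Standard quotas: Brisco 4.1055, Farrow 2.7313, Galen 11.2912, Harke 12.9372, Eskel 12.7702, Dorne 1.2523, Arden 2.0858, Carrow 12.8266.
Lower quotas: Brisco 4, Farrow 2, Galen 11, Harke 12, Eskel 12, Dorne 1, Arden 2, Carrow 12 (sum 56, leaving 4 seats).
Remainders in descending order: Harke 0.9372, Carrow 0.8266, Eskel 0.7702, Farrow 0.7313, Galen 0.2912, Dorne 0.2523, Brisco 0.1055, Arden 0.0858.
The surplus seats go to Harke, Carrow, Eskel, Farrow.
Harke receives 13.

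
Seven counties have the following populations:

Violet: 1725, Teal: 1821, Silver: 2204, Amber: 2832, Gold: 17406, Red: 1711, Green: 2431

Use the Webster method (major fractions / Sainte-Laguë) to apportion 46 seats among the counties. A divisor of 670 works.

With modified divisor 670: modified quotas Violet 2.575, Teal 2.718, Silver 3.290, Amber 4.227, Gold 25.979, Red 2.554, Green 3.628.
Rounding to the nearest integer: Violet 3, Teal 3, Silver 3, Amber 4, Gold 26, Red 3, Green 4 (total 46).

Violet=3, Teal=3, Silver=3, Amber=4, Gold=26, Red=3, Green=4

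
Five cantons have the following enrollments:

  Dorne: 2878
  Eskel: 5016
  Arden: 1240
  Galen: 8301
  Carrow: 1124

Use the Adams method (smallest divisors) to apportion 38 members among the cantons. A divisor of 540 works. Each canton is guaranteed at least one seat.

With modified divisor 540: modified quotas Dorne 5.330, Eskel 9.289, Arden 2.296, Galen 15.372, Carrow 2.081.
Rounding up: Dorne 6, Eskel 10, Arden 3, Galen 16, Carrow 3 (total 38).

Dorne: 6, Eskel: 10, Arden: 3, Galen: 16, Carrow: 3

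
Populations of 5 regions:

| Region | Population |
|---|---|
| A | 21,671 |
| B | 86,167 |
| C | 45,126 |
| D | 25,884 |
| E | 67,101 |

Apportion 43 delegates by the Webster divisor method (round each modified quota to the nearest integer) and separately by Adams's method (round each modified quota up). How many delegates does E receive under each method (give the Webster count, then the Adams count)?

12 and 11

Webster: A 4, B 15, C 8, D 4, E 12.
Adams: A 4, B 15, C 8, D 5, E 11.
E gets 12 under Webster and 11 under Adams.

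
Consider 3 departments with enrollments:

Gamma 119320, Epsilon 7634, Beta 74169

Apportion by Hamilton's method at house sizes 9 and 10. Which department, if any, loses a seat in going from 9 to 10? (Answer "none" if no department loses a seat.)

At 9 seats: Gamma 5, Epsilon 1, Beta 3.
At 10 seats: Gamma 6, Epsilon 0, Beta 4.
Epsilon drops from 1 to 0.

Epsilon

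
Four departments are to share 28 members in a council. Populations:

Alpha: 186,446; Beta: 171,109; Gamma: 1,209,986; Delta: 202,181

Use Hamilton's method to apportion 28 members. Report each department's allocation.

Alpha: 3, Beta: 3, Gamma: 19, Delta: 3

The standard divisor is 1769722/28 ≈ 63204.357.
Standard quotas: Alpha 2.9499, Beta 2.7072, Gamma 19.1440, Delta 3.1988.
Lower quotas: Alpha 2, Beta 2, Gamma 19, Delta 3 (sum 26, leaving 2 seats).
Remainders in descending order: Alpha 0.9499, Beta 0.7072, Delta 0.1988, Gamma 0.1440.
Largest remainders: Alpha, Beta receive the extra seats.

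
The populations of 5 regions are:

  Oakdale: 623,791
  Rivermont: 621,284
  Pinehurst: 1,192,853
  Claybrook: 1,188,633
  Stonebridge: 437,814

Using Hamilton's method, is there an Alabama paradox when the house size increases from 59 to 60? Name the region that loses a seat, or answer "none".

Stonebridge

At 59 seats: Oakdale 9, Rivermont 9, Pinehurst 17, Claybrook 17, Stonebridge 7.
At 60 seats: Oakdale 9, Rivermont 9, Pinehurst 18, Claybrook 18, Stonebridge 6.
Stonebridge drops from 7 to 6.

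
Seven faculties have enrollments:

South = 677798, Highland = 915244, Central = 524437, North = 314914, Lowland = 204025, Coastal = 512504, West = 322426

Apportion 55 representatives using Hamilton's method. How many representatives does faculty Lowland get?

Total 3471348; standard divisor 3471348/55 ≈ 63115.418.
Standard quotas: South 10.7390, Highland 14.5011, Central 8.3092, North 4.9895, Lowland 3.2326, Coastal 8.1201, West 5.1085.
Lower quotas: South 10, Highland 14, Central 8, North 4, Lowland 3, Coastal 8, West 5 (sum 52, leaving 3 seats).
Remainders in descending order: North 0.9895, South 0.7390, Highland 0.5011, Central 0.3092, Lowland 0.2326, Coastal 0.1201, West 0.1085.
The surplus seats go to North, South, Highland.
Lowland receives 3.

3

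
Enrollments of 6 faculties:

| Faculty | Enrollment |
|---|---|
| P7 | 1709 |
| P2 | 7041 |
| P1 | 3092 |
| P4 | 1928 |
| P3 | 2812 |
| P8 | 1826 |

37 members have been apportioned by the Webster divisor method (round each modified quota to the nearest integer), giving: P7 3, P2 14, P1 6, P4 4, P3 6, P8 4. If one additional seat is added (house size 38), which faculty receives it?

Priority for the next seat is population ÷ (current seats + 0.5).
Priorities: P7 488.286, P2 485.586, P1 475.692, P4 428.444, P3 432.615, P8 405.778.
Highest priority: P7.

P7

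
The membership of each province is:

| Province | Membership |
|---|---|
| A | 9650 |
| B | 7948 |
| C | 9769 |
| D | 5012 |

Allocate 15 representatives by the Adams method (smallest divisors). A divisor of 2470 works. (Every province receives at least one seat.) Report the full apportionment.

A=4, B=4, C=4, D=3

With modified divisor 2470: modified quotas A 3.907, B 3.218, C 3.955, D 2.029.
Rounding up: A 4, B 4, C 4, D 3 (total 15).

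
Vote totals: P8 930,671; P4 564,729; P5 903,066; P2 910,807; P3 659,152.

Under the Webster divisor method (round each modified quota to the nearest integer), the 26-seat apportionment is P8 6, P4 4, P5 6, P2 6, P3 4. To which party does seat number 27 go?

Priority for the next seat is population ÷ (current seats + 0.5).
Priorities: P8 143180.154, P4 125495.333, P5 138933.231, P2 140124.154, P3 146478.222.
Highest priority: P3.

P3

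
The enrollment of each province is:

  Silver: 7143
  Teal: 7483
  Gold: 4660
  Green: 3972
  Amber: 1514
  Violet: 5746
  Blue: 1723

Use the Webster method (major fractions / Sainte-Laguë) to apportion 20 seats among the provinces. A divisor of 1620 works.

With modified divisor 1620: modified quotas Silver 4.409, Teal 4.619, Gold 2.877, Green 2.452, Amber 0.935, Violet 3.547, Blue 1.064.
Rounding to the nearest integer: Silver 4, Teal 5, Gold 3, Green 2, Amber 1, Violet 4, Blue 1 (total 20).

Silver: 4; Teal: 5; Gold: 3; Green: 2; Amber: 1; Violet: 4; Blue: 1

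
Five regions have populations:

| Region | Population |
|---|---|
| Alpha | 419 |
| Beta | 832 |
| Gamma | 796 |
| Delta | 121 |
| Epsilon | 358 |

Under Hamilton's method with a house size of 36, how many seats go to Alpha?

6

Total 2526; standard divisor 2526/36 ≈ 70.167.
Standard quotas: Alpha 5.971, Beta 11.857, Gamma 11.344, Delta 1.724, Epsilon 5.102.
Lower quotas: Alpha 5, Beta 11, Gamma 11, Delta 1, Epsilon 5 (sum 33, leaving 3 seats).
Remainders in descending order: Alpha 0.971, Beta 0.857, Delta 0.724, Gamma 0.344, Epsilon 0.102.
The surplus seats go to Alpha, Beta, Delta.
Alpha receives 6.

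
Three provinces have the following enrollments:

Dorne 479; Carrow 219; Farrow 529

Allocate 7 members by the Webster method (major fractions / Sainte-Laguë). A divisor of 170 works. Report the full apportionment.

Dorne 3; Carrow 1; Farrow 3

With modified divisor 170: modified quotas Dorne 2.818, Carrow 1.288, Farrow 3.112.
Rounding to the nearest integer: Dorne 3, Carrow 1, Farrow 3 (total 7).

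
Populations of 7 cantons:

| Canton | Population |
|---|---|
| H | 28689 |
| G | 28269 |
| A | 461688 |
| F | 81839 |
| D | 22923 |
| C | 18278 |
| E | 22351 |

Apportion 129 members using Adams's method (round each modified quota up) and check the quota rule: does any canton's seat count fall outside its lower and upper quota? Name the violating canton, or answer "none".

Standard quotas: H 5.573, G 5.492, A 89.690, F 15.899, D 4.453, C 3.551, E 4.342.
Adams allocation: H 6, G 6, A 87, F 16, D 5, C 4, E 5.
A has quota 89.690 (lower 89, upper 90) but receives 87 — outside the quota interval.

A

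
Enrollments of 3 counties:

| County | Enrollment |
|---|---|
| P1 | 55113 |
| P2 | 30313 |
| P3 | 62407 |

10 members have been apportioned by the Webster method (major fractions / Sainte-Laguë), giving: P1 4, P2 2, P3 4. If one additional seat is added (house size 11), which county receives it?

Priority for the next seat is population ÷ (current seats + 0.5).
Priorities: P1 12247.333, P2 12125.200, P3 13868.222.
Highest priority: P3.

P3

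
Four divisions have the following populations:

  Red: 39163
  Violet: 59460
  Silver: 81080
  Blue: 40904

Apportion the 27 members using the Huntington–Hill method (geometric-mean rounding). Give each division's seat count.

With divisor 8246: modified quotas Red 4.749, Violet 7.211, Silver 9.833, Blue 4.960.
Geometric-mean thresholds: Red √(4·5)=4.472, Violet √(7·8)=7.483, Silver √(9·10)=9.487, Blue √(4·5)=4.472.
Each quota rounded against its threshold gives Red 5, Violet 7, Silver 10, Blue 5 (total 27).

Red=5, Violet=7, Silver=10, Blue=5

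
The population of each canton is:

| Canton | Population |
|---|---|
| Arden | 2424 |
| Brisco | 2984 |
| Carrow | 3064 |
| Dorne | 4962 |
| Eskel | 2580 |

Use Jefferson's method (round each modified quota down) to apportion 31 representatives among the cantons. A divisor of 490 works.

With modified divisor 490: modified quotas Arden 4.947, Brisco 6.090, Carrow 6.253, Dorne 10.127, Eskel 5.265.
Rounding down: Arden 4, Brisco 6, Carrow 6, Dorne 10, Eskel 5 (total 31).

Arden 4, Brisco 6, Carrow 6, Dorne 10, Eskel 5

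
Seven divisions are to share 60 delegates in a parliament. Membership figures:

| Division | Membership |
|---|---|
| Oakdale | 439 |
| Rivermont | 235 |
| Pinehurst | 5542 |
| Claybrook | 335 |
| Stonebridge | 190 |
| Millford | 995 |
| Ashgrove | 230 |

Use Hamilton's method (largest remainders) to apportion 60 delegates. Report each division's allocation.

Oakdale 3, Rivermont 2, Pinehurst 42, Claybrook 3, Stonebridge 1, Millford 7, Ashgrove 2

Standard divisor: 7966 ÷ 60 ≈ 132.767.
Standard quotas: Oakdale 3.3066, Rivermont 1.7700, Pinehurst 41.7424, Claybrook 2.5232, Stonebridge 1.4311, Millford 7.4944, Ashgrove 1.7324.
Lower quotas: Oakdale 3, Rivermont 1, Pinehurst 41, Claybrook 2, Stonebridge 1, Millford 7, Ashgrove 1 (sum 56, leaving 4 seats).
Remainders in descending order: Rivermont 0.7700, Pinehurst 0.7424, Ashgrove 0.7324, Claybrook 0.5232, Millford 0.4944, Stonebridge 0.4311, Oakdale 0.3066.
The surplus seats go to Rivermont, Pinehurst, Ashgrove, Claybrook.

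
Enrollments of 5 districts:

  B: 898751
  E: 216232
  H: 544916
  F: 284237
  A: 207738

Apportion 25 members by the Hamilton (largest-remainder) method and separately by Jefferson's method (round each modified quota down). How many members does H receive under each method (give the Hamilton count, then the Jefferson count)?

6 and 7

Hamilton: B 11, E 3, H 6, F 3, A 2.
Jefferson: B 11, E 2, H 7, F 3, A 2.
H gets 6 under Hamilton and 7 under Jefferson.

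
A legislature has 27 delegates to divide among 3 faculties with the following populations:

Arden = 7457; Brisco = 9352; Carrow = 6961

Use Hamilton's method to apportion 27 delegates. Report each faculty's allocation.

The standard divisor is 23770/27 ≈ 880.37.
Standard quotas: Arden 8.4703, Brisco 10.6228, Carrow 7.9069.
Lower quotas: Arden 8, Brisco 10, Carrow 7 (sum 25, leaving 2 seats).
Remainders in descending order: Carrow 0.9069, Brisco 0.6228, Arden 0.4703.
The surplus seats go to Carrow, Brisco.

Arden 8, Brisco 11, Carrow 8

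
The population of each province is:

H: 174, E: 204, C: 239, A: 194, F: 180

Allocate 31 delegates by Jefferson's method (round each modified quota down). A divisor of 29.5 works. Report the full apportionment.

With modified divisor 29.5: modified quotas H 5.898, E 6.915, C 8.102, A 6.576, F 6.102.
Rounding down: H 5, E 6, C 8, A 6, F 6 (total 31).

H: 5, E: 6, C: 8, A: 6, F: 6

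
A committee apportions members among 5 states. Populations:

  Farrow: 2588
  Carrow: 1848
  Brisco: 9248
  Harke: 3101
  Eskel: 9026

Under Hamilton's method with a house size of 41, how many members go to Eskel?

14

The standard divisor is 25811/41 ≈ 629.537.
Standard quotas: Farrow 4.1110, Carrow 2.9355, Brisco 14.6902, Harke 4.9258, Eskel 14.3375.
Lower quotas: Farrow 4, Carrow 2, Brisco 14, Harke 4, Eskel 14 (sum 38, leaving 3 seats).
Remainders in descending order: Carrow 0.9355, Harke 0.9258, Brisco 0.6902, Eskel 0.3375, Farrow 0.1110.
The surplus seats go to Carrow, Harke, Brisco.
Eskel receives 14.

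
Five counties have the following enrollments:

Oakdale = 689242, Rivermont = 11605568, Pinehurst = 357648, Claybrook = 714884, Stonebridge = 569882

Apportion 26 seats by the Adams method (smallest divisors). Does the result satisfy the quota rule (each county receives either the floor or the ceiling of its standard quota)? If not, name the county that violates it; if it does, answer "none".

Rivermont

Standard quotas: Oakdale 1.286, Rivermont 21.650, Pinehurst 0.667, Claybrook 1.334, Stonebridge 1.063.
Adams allocation: Oakdale 2, Rivermont 20, Pinehurst 1, Claybrook 2, Stonebridge 1.
Rivermont has quota 21.650 (lower 21, upper 22) but receives 20 — outside the quota interval.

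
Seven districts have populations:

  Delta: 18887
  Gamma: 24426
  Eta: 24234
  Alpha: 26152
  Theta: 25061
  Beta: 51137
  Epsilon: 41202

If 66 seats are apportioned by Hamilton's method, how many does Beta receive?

The standard divisor is 211099/66 ≈ 3198.47.
Standard quotas: Delta 5.9050, Gamma 7.6368, Eta 7.5767, Alpha 8.1764, Theta 7.8353, Beta 15.9880, Epsilon 12.8818.
Lower quotas: Delta 5, Gamma 7, Eta 7, Alpha 8, Theta 7, Beta 15, Epsilon 12 (sum 61, leaving 5 seats).
Remainders in descending order: Beta 0.9880, Delta 0.9050, Epsilon 0.8818, Theta 0.8353, Gamma 0.6368, Eta 0.5767, Alpha 0.1764.
Largest remainders: Beta, Delta, Epsilon, Theta, Gamma receive the extra seats.
Beta receives 16.

16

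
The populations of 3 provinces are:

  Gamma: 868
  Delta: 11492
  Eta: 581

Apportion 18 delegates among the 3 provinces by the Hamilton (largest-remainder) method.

The standard divisor is 12941/18 ≈ 718.944.
Standard quotas: Gamma 1.2073, Delta 15.9845, Eta 0.8081.
Lower quotas: Gamma 1, Delta 15, Eta 0 (sum 16, leaving 2 seats).
Remainders in descending order: Delta 0.9845, Eta 0.8081, Gamma 0.2073.
The surplus seats go to Delta, Eta.

Gamma 1; Delta 16; Eta 1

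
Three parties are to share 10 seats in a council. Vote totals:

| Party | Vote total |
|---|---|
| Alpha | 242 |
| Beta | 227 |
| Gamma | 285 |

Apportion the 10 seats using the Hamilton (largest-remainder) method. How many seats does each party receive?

The standard divisor is 754/10 ≈ 75.4.
Standard quotas: Alpha 3.210, Beta 3.011, Gamma 3.780.
Lower quotas: Alpha 3, Beta 3, Gamma 3 (sum 9, leaving 1 seat).
Remainders in descending order: Gamma 0.780, Alpha 0.210, Beta 0.011.
The surplus seat goes to Gamma.

Alpha 3, Beta 3, Gamma 4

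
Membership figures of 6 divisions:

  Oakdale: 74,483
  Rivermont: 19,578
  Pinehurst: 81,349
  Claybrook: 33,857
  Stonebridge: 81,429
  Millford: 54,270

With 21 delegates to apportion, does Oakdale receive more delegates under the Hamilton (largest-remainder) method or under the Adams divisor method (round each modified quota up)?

Hamilton: Oakdale 5, Rivermont 1, Pinehurst 5, Claybrook 2, Stonebridge 5, Millford 3.
Adams: Oakdale 4, Rivermont 2, Pinehurst 5, Claybrook 2, Stonebridge 5, Millford 3.
Oakdale gets 5 under Hamilton and 4 under Adams.

Hamilton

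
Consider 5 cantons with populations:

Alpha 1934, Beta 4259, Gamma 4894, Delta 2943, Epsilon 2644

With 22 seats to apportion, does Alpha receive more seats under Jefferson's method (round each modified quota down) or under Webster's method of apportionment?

Jefferson: Alpha 2, Beta 6, Gamma 7, Delta 4, Epsilon 3.
Webster: Alpha 3, Beta 6, Gamma 6, Delta 4, Epsilon 3.
Alpha gets 2 under Jefferson and 3 under Webster.

Webster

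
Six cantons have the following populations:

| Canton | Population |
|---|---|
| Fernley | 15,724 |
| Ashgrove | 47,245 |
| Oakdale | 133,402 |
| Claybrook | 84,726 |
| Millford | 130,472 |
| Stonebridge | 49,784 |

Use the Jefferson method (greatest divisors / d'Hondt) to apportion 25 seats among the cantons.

Fernley=0, Ashgrove=2, Oakdale=8, Claybrook=5, Millford=7, Stonebridge=3

Standard divisor 461353/25 ≈ 18454.12; standard quotas: Fernley 0.852, Ashgrove 2.560, Oakdale 7.229, Claybrook 4.591, Millford 7.070, Stonebridge 2.698.
Rounding down gives 0, 2, 7, 4, 7, 2 = 22 seats, so the divisor must be adjusted.
With modified divisor 16450: modified quotas Fernley 0.956, Ashgrove 2.872, Oakdale 8.110, Claybrook 5.151, Millford 7.931, Stonebridge 3.026.
Rounding down: Fernley 0, Ashgrove 2, Oakdale 8, Claybrook 5, Millford 7, Stonebridge 3 (total 25).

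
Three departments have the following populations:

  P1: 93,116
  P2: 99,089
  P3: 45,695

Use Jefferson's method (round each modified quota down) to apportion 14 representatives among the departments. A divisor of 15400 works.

With modified divisor 15400: modified quotas P1 6.046, P2 6.434, P3 2.967.
Rounding down: P1 6, P2 6, P3 2 (total 14).

P1=6, P2=6, P3=2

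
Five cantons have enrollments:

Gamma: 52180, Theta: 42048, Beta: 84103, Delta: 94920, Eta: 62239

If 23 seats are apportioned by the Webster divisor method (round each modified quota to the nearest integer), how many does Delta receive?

Standard divisor 335490/23 ≈ 14586.522; standard quotas: Gamma 3.577, Theta 2.883, Beta 5.766, Delta 6.507, Eta 4.267.
Rounding to the nearest integer gives 4, 3, 6, 7, 4 = 24 seats, so the divisor must be adjusted.
With modified divisor 14800: modified quotas Gamma 3.526, Theta 2.841, Beta 5.683, Delta 6.414, Eta 4.205.
Rounding to the nearest integer: Gamma 4, Theta 3, Beta 6, Delta 6, Eta 4 (total 23).
Delta receives 6.

6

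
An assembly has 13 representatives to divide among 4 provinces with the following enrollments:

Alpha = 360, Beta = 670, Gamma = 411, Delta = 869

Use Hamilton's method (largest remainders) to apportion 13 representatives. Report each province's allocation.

Alpha: 2; Beta: 4; Gamma: 2; Delta: 5

The standard divisor is 2310/13 ≈ 177.692.
Standard quotas: Alpha 2.026, Beta 3.771, Gamma 2.313, Delta 4.890.
Lower quotas: Alpha 2, Beta 3, Gamma 2, Delta 4 (sum 11, leaving 2 seats).
Remainders in descending order: Delta 0.890, Beta 0.771, Gamma 0.313, Alpha 0.026.
The surplus seats go to Delta, Beta.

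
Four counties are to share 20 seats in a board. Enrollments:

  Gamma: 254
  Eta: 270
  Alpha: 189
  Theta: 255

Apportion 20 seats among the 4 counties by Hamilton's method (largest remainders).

Total 968; standard divisor 968/20 ≈ 48.4.
Standard quotas: Gamma 5.248, Eta 5.579, Alpha 3.905, Theta 5.269.
Lower quotas: Gamma 5, Eta 5, Alpha 3, Theta 5 (sum 18, leaving 2 seats).
Remainders in descending order: Alpha 0.905, Eta 0.579, Theta 0.269, Gamma 0.248.
The surplus seats go to Alpha, Eta.

Gamma=5; Eta=6; Alpha=4; Theta=5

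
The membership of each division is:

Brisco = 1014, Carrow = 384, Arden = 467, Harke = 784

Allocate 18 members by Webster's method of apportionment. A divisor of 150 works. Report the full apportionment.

Brisco 7; Carrow 3; Arden 3; Harke 5

With modified divisor 150: modified quotas Brisco 6.760, Carrow 2.560, Arden 3.113, Harke 5.227.
Rounding to the nearest integer: Brisco 7, Carrow 3, Arden 3, Harke 5 (total 18).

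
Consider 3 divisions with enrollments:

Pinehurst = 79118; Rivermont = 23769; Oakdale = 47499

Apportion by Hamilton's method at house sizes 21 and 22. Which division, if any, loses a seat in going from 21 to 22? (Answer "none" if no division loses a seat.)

none

At 21 seats: Pinehurst 11, Rivermont 3, Oakdale 7.
At 22 seats: Pinehurst 12, Rivermont 3, Oakdale 7.
No division's allocation decreased.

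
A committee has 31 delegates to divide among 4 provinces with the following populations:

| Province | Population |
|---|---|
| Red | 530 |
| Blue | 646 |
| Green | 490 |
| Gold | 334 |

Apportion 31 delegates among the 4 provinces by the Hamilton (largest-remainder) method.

The standard divisor is 2000/31 ≈ 64.516.
Standard quotas: Red 8.215, Blue 10.013, Green 7.595, Gold 5.177.
Lower quotas: Red 8, Blue 10, Green 7, Gold 5 (sum 30, leaving 1 seat).
Remainders in descending order: Green 0.595, Red 0.215, Gold 0.177, Blue 0.013.
Largest remainder: Green receives the extra seat.

Red 8, Blue 10, Green 8, Gold 5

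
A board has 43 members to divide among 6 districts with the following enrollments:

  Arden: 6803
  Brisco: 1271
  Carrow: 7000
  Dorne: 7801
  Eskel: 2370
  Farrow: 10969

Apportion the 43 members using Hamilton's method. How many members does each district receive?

Arden: 8; Brisco: 2; Carrow: 8; Dorne: 9; Eskel: 3; Farrow: 13

Standard divisor: 36214 ÷ 43 ≈ 842.186.
Standard quotas: Arden 8.0778, Brisco 1.5092, Carrow 8.3117, Dorne 9.2628, Eskel 2.8141, Farrow 13.0244.
Lower quotas: Arden 8, Brisco 1, Carrow 8, Dorne 9, Eskel 2, Farrow 13 (sum 41, leaving 2 seats).
Remainders in descending order: Eskel 0.8141, Brisco 0.5092, Carrow 0.3117, Dorne 0.2628, Arden 0.0778, Farrow 0.0244.
The surplus seats go to Eskel, Brisco.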